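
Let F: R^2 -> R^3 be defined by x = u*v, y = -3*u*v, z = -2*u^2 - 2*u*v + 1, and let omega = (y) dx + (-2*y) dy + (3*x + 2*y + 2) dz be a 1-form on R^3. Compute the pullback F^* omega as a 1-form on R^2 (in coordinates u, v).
F^* omega = (12*u^2*v - 15*u*v^2 - 8*u - 4*v) du + (u*(-15*u*v - 4)) dv

Using F^*(f dg) = (f ∘ F) d(g ∘ F), substitute each coordinate x_i by F_i(u, v) in f_i, and replace dx_i by d F_i = (∂F_i/∂u) du + (∂F_i/∂v) dv.
  For the x component: f_1(F) = -3*u*v; d F_1 = (v) du + (u) dv
  For the y component: f_2(F) = 6*u*v; d F_2 = (-3*v) du + (-3*u) dv
  For the z component: f_3(F) = -3*u*v + 2; d F_3 = (-4*u - 2*v) du + (-2*u) dv
Combining and collecting du, dv coefficients:
  coeff of du: 12*u^2*v - 15*u*v^2 - 8*u - 4*v
  coeff of dv: u*(-15*u*v - 4)
F^* omega = (12*u^2*v - 15*u*v^2 - 8*u - 4*v) du + (u*(-15*u*v - 4)) dv.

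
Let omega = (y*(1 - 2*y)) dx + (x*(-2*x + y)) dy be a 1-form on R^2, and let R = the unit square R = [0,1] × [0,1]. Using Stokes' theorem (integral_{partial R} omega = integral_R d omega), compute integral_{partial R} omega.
integral_(partial R) omega = -1/2

Stokes: integral_partial_R omega = integral_R d omega with d omega = (∂Q/∂x - ∂P/∂y) dx ∧ dy.
  ∂Q/∂x = -4*x + y
  ∂P/∂y = 1 - 4*y
  integrand = ∂Q/∂x - ∂P/∂y = -4*x + 5*y - 1.
Integrating over R: integral_0^1 integral_0^1 (-4*x + 5*y - 1) dx dy = -1/2.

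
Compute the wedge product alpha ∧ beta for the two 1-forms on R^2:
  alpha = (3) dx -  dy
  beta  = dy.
alpha ∧ beta = (3) dx ∧ dy

Distribute the wedge, using dx_i ∧ dx_j = -dx_j ∧ dx_i and dx_i ∧ dx_i = 0. For each pair (i, j) with i < j, the coefficient of dx_i ∧ dx_j in alpha ∧ beta is (alpha_i * beta_j - alpha_j * beta_i). Collecting: alpha ∧ beta = (3) dx ∧ dy.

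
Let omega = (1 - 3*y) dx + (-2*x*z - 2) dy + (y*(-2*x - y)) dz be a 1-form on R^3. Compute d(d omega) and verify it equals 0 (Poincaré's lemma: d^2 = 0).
d(d omega) = 0

Step 1: d omega = sum_{i<j} (∂f_j/∂x_i - ∂f_i/∂x_j) dx_i ∧ dx_j:
  coeff of dx ∧ dy: 3 - 2*z
  coeff of dx ∧ dz: -2*y
  coeff of dy ∧ dz: -2*y
Step 2: Apply d again to each 2-form coefficient. The only possible 3-form in R^3 is dx ∧ dy ∧ dz, with coefficient
  ∂(coeff of dy∧dz)/∂x - ∂(coeff of dx∧dz)/∂y + ∂(coeff of dx∧dy)/∂z
  = ∂/∂x (-2*y) - ∂/∂y (-2*y) + ∂/∂z (3 - 2*z).
Each of these terms simplifies to sums of mixed partials that cancel in pairs. The result is 0 (by equality of mixed partials for smooth functions — Schwarz / Clairaut).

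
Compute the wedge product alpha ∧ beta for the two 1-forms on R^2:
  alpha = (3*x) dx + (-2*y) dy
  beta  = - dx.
alpha ∧ beta = (-2*y) dx ∧ dy

Distribute the wedge, using dx_i ∧ dx_j = -dx_j ∧ dx_i and dx_i ∧ dx_i = 0. For each pair (i, j) with i < j, the coefficient of dx_i ∧ dx_j in alpha ∧ beta is (alpha_i * beta_j - alpha_j * beta_i). Collecting: alpha ∧ beta = (-2*y) dx ∧ dy.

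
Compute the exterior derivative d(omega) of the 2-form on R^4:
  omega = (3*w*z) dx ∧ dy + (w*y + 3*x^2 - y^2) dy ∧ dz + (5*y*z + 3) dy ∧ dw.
d(omega) = (3*w + 6*x) dx ∧ dy ∧ dz + (3*z) dx ∧ dy ∧ dw + (-4*y) dy ∧ dz ∧ dw

For a 2-form omega = sum_{i<j} g_{ij} dx_i ∧ dx_j, the exterior derivative is
  d(omega) = sum_{i<j} d(g_{ij}) ∧ dx_i ∧ dx_j = sum_{i<j, k} (∂g_{ij}/∂x_k) dx_k ∧ dx_i ∧ dx_j.
Expand each term, using dx_k ∧ dx_i ∧ dx_j = sgn(permutation) dx_{(a)} ∧ dx_{(b)} ∧ dx_{(c)} with (a < b < c) sorted:
  d(3*w*z) includes (∂/∂z)(3*w*z) dz = (3*w) dz, which multiplied by dx ∧ dy gives (3*w) dx ∧ dy ∧ dz
  d(3*w*z) includes (∂/∂w)(3*w*z) dw = (3*z) dw, which multiplied by dx ∧ dy gives (3*z) dx ∧ dy ∧ dw
  d(w*y + 3*x^2 - y^2) includes (∂/∂x)(w*y + 3*x^2 - y^2) dx = (6*x) dx, which multiplied by dy ∧ dz gives (6*x) dx ∧ dy ∧ dz
  d(w*y + 3*x^2 - y^2) includes (∂/∂w)(w*y + 3*x^2 - y^2) dw = (y) dw, which multiplied by dy ∧ dz gives (y) dy ∧ dz ∧ dw
  d(5*y*z + 3) includes (∂/∂z)(5*y*z + 3) dz = (5*y) dz, which multiplied by dy ∧ dw gives (-5*y) dy ∧ dz ∧ dw
Collecting like 3-forms: d(omega) = (3*w + 6*x) dx ∧ dy ∧ dz + (3*z) dx ∧ dy ∧ dw + (-4*y) dy ∧ dz ∧ dw.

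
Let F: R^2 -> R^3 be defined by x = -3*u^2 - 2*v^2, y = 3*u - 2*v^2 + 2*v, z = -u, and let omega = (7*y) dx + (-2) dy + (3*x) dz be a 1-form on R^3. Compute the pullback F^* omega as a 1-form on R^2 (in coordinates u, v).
F^* omega = (-117*u^2 + 84*u*v^2 - 84*u*v + 6*v^2 - 6) du + (-84*u*v + 56*v^3 - 56*v^2 + 8*v - 4) dv

Using F^*(f dg) = (f ∘ F) d(g ∘ F), substitute each coordinate x_i by F_i(u, v) in f_i, and replace dx_i by d F_i = (∂F_i/∂u) du + (∂F_i/∂v) dv.
  For the x component: f_1(F) = 21*u - 14*v^2 + 14*v; d F_1 = (-6*u) du + (-4*v) dv
  For the y component: f_2(F) = -2; d F_2 = (3) du + (2 - 4*v) dv
  For the z component: f_3(F) = -9*u^2 - 6*v^2; d F_3 = (-1) du + (0) dv
Combining and collecting du, dv coefficients:
  coeff of du: -117*u^2 + 84*u*v^2 - 84*u*v + 6*v^2 - 6
  coeff of dv: -84*u*v + 56*v^3 - 56*v^2 + 8*v - 4
F^* omega = (-117*u^2 + 84*u*v^2 - 84*u*v + 6*v^2 - 6) du + (-84*u*v + 56*v^3 - 56*v^2 + 8*v - 4) dv.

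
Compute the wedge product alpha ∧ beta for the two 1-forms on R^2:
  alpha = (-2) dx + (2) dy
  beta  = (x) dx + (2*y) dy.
alpha ∧ beta = (-2*x - 4*y) dx ∧ dy

Distribute the wedge, using dx_i ∧ dx_j = -dx_j ∧ dx_i and dx_i ∧ dx_i = 0. For each pair (i, j) with i < j, the coefficient of dx_i ∧ dx_j in alpha ∧ beta is (alpha_i * beta_j - alpha_j * beta_i). Collecting: alpha ∧ beta = (-2*x - 4*y) dx ∧ dy.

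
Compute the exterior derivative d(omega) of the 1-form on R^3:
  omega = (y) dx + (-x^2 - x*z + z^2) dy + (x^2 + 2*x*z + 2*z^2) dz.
d(omega) = (-2*x - z - 1) dx ∧ dy + (2*x + 2*z) dx ∧ dz + (x - 2*z) dy ∧ dz

For a 1-form omega = sum_i f_i dx_i, the exterior derivative is
  d(omega) = sum_{i < j} (∂f_j/∂x_i - ∂f_i/∂x_j) dx_i ∧ dx_j.
  coefficient of dx ∧ dy: ∂f_2/∂x - ∂f_1/∂y = ∂(-x^2 - x*z + z^2)/∂x - ∂(y)/∂y = -2*x - z - 1
  coefficient of dx ∧ dz: ∂f_3/∂x - ∂f_1/∂z = ∂(x^2 + 2*x*z + 2*z^2)/∂x - ∂(y)/∂z = 2*x + 2*z
  coefficient of dy ∧ dz: ∂f_3/∂y - ∂f_2/∂z = ∂(x^2 + 2*x*z + 2*z^2)/∂y - ∂(-x^2 - x*z + z^2)/∂z = x - 2*z
Assembling: d(omega) = (-2*x - z - 1) dx ∧ dy + (2*x + 2*z) dx ∧ dz + (x - 2*z) dy ∧ dz.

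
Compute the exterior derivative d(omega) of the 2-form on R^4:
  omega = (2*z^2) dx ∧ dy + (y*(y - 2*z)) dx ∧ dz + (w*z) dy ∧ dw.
d(omega) = (-2*y + 6*z) dx ∧ dy ∧ dz + (-w) dy ∧ dz ∧ dw

For a 2-form omega = sum_{i<j} g_{ij} dx_i ∧ dx_j, the exterior derivative is
  d(omega) = sum_{i<j} d(g_{ij}) ∧ dx_i ∧ dx_j = sum_{i<j, k} (∂g_{ij}/∂x_k) dx_k ∧ dx_i ∧ dx_j.
Expand each term, using dx_k ∧ dx_i ∧ dx_j = sgn(permutation) dx_{(a)} ∧ dx_{(b)} ∧ dx_{(c)} with (a < b < c) sorted:
  d(2*z^2) includes (∂/∂z)(2*z^2) dz = (4*z) dz, which multiplied by dx ∧ dy gives (4*z) dx ∧ dy ∧ dz
  d(y*(y - 2*z)) includes (∂/∂y)(y*(y - 2*z)) dy = (2*y - 2*z) dy, which multiplied by dx ∧ dz gives (-2*y + 2*z) dx ∧ dy ∧ dz
  d(w*z) includes (∂/∂z)(w*z) dz = (w) dz, which multiplied by dy ∧ dw gives (-w) dy ∧ dz ∧ dw
Collecting like 3-forms: d(omega) = (-2*y + 6*z) dx ∧ dy ∧ dz + (-w) dy ∧ dz ∧ dw.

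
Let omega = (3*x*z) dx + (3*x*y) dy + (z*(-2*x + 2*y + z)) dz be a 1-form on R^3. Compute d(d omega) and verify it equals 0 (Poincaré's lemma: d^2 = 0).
d(d omega) = 0

Step 1: d omega = sum_{i<j} (∂f_j/∂x_i - ∂f_i/∂x_j) dx_i ∧ dx_j:
  coeff of dx ∧ dy: 3*y
  coeff of dx ∧ dz: -3*x - 2*z
  coeff of dy ∧ dz: 2*z
Step 2: Apply d again to each 2-form coefficient. The only possible 3-form in R^3 is dx ∧ dy ∧ dz, with coefficient
  ∂(coeff of dy∧dz)/∂x - ∂(coeff of dx∧dz)/∂y + ∂(coeff of dx∧dy)/∂z
  = ∂/∂x (2*z) - ∂/∂y (-3*x - 2*z) + ∂/∂z (3*y).
Each of these terms simplifies to sums of mixed partials that cancel in pairs. The result is 0 (by equality of mixed partials for smooth functions — Schwarz / Clairaut).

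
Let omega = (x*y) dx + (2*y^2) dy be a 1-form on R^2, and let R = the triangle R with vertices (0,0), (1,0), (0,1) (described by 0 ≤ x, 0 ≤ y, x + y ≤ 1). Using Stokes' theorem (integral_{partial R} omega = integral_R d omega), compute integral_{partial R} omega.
integral_(partial R) omega = -1/6

Stokes: integral_partial_R omega = integral_R d omega with d omega = (∂Q/∂x - ∂P/∂y) dx ∧ dy.
  ∂Q/∂x = 0
  ∂P/∂y = x
  integrand = ∂Q/∂x - ∂P/∂y = -x.
Integrating over R: integral_0^1 integral_0^{1-x} (-x) dy dx = -1/6.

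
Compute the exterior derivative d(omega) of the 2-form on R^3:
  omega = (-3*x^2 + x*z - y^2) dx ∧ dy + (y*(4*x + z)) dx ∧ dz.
d(omega) = (-3*x - z) dx ∧ dy ∧ dz

For a 2-form omega = sum_{i<j} g_{ij} dx_i ∧ dx_j, the exterior derivative is
  d(omega) = sum_{i<j} d(g_{ij}) ∧ dx_i ∧ dx_j = sum_{i<j, k} (∂g_{ij}/∂x_k) dx_k ∧ dx_i ∧ dx_j.
Expand each term, using dx_k ∧ dx_i ∧ dx_j = sgn(permutation) dx_{(a)} ∧ dx_{(b)} ∧ dx_{(c)} with (a < b < c) sorted:
  d(-3*x^2 + x*z - y^2) includes (∂/∂z)(-3*x^2 + x*z - y^2) dz = (x) dz, which multiplied by dx ∧ dy gives (x) dx ∧ dy ∧ dz
  d(y*(4*x + z)) includes (∂/∂y)(y*(4*x + z)) dy = (4*x + z) dy, which multiplied by dx ∧ dz gives (-4*x - z) dx ∧ dy ∧ dz
Collecting like 3-forms: d(omega) = (-3*x - z) dx ∧ dy ∧ dz.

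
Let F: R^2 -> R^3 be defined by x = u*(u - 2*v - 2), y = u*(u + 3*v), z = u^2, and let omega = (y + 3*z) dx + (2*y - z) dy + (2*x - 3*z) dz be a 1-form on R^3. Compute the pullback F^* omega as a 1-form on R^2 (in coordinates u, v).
F^* omega = (u*(8*u^2 + 5*u*v - 16*u + 12*v^2 - 6*v)) du + (u^2*(-5*u + 12*v)) dv

Using F^*(f dg) = (f ∘ F) d(g ∘ F), substitute each coordinate x_i by F_i(u, v) in f_i, and replace dx_i by d F_i = (∂F_i/∂u) du + (∂F_i/∂v) dv.
  For the x component: f_1(F) = u*(4*u + 3*v); d F_1 = (2*u - 2*v - 2) du + (-2*u) dv
  For the y component: f_2(F) = u*(u + 6*v); d F_2 = (2*u + 3*v) du + (3*u) dv
  For the z component: f_3(F) = u*(-u - 4*v - 4); d F_3 = (2*u) du + (0) dv
Combining and collecting du, dv coefficients:
  coeff of du: u*(8*u^2 + 5*u*v - 16*u + 12*v^2 - 6*v)
  coeff of dv: u^2*(-5*u + 12*v)
F^* omega = (u*(8*u^2 + 5*u*v - 16*u + 12*v^2 - 6*v)) du + (u^2*(-5*u + 12*v)) dv.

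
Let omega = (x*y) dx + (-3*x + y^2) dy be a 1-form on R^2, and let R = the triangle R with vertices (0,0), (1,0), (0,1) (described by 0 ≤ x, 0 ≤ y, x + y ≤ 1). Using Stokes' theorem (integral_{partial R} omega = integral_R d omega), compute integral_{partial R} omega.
integral_(partial R) omega = -5/3

Stokes: integral_partial_R omega = integral_R d omega with d omega = (∂Q/∂x - ∂P/∂y) dx ∧ dy.
  ∂Q/∂x = -3
  ∂P/∂y = x
  integrand = ∂Q/∂x - ∂P/∂y = -x - 3.
Integrating over R: integral_0^1 integral_0^{1-x} (-x - 3) dy dx = -5/3.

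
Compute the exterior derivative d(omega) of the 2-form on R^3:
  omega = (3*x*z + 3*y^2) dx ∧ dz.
d(omega) = (-6*y) dx ∧ dy ∧ dz

For a 2-form omega = sum_{i<j} g_{ij} dx_i ∧ dx_j, the exterior derivative is
  d(omega) = sum_{i<j} d(g_{ij}) ∧ dx_i ∧ dx_j = sum_{i<j, k} (∂g_{ij}/∂x_k) dx_k ∧ dx_i ∧ dx_j.
Expand each term, using dx_k ∧ dx_i ∧ dx_j = sgn(permutation) dx_{(a)} ∧ dx_{(b)} ∧ dx_{(c)} with (a < b < c) sorted:
  d(3*x*z + 3*y^2) includes (∂/∂y)(3*x*z + 3*y^2) dy = (6*y) dy, which multiplied by dx ∧ dz gives (-6*y) dx ∧ dy ∧ dz
Collecting like 3-forms: d(omega) = (-6*y) dx ∧ dy ∧ dz.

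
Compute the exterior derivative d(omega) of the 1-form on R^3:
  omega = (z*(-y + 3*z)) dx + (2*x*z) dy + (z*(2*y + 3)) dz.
d(omega) = (3*z) dx ∧ dy + (y - 6*z) dx ∧ dz + (-2*x + 2*z) dy ∧ dz

For a 1-form omega = sum_i f_i dx_i, the exterior derivative is
  d(omega) = sum_{i < j} (∂f_j/∂x_i - ∂f_i/∂x_j) dx_i ∧ dx_j.
  coefficient of dx ∧ dy: ∂f_2/∂x - ∂f_1/∂y = ∂(2*x*z)/∂x - ∂(z*(-y + 3*z))/∂y = 3*z
  coefficient of dx ∧ dz: ∂f_3/∂x - ∂f_1/∂z = ∂(z*(2*y + 3))/∂x - ∂(z*(-y + 3*z))/∂z = y - 6*z
  coefficient of dy ∧ dz: ∂f_3/∂y - ∂f_2/∂z = ∂(z*(2*y + 3))/∂y - ∂(2*x*z)/∂z = -2*x + 2*z
Assembling: d(omega) = (3*z) dx ∧ dy + (y - 6*z) dx ∧ dz + (-2*x + 2*z) dy ∧ dz.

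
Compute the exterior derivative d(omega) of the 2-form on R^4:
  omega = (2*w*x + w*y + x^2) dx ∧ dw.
d(omega) = (-w) dx ∧ dy ∧ dw

For a 2-form omega = sum_{i<j} g_{ij} dx_i ∧ dx_j, the exterior derivative is
  d(omega) = sum_{i<j} d(g_{ij}) ∧ dx_i ∧ dx_j = sum_{i<j, k} (∂g_{ij}/∂x_k) dx_k ∧ dx_i ∧ dx_j.
Expand each term, using dx_k ∧ dx_i ∧ dx_j = sgn(permutation) dx_{(a)} ∧ dx_{(b)} ∧ dx_{(c)} with (a < b < c) sorted:
  d(2*w*x + w*y + x^2) includes (∂/∂y)(2*w*x + w*y + x^2) dy = (w) dy, which multiplied by dx ∧ dw gives (-w) dx ∧ dy ∧ dw
Collecting like 3-forms: d(omega) = (-w) dx ∧ dy ∧ dw.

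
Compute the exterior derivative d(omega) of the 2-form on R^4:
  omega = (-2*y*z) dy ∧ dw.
d(omega) = (2*y) dy ∧ dz ∧ dw

For a 2-form omega = sum_{i<j} g_{ij} dx_i ∧ dx_j, the exterior derivative is
  d(omega) = sum_{i<j} d(g_{ij}) ∧ dx_i ∧ dx_j = sum_{i<j, k} (∂g_{ij}/∂x_k) dx_k ∧ dx_i ∧ dx_j.
Expand each term, using dx_k ∧ dx_i ∧ dx_j = sgn(permutation) dx_{(a)} ∧ dx_{(b)} ∧ dx_{(c)} with (a < b < c) sorted:
  d(-2*y*z) includes (∂/∂z)(-2*y*z) dz = (-2*y) dz, which multiplied by dy ∧ dw gives (2*y) dy ∧ dz ∧ dw
Collecting like 3-forms: d(omega) = (2*y) dy ∧ dz ∧ dw.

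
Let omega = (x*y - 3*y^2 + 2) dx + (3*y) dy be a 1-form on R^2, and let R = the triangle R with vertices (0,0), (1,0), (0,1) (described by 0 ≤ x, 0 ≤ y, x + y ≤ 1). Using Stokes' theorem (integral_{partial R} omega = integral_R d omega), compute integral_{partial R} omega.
integral_(partial R) omega = 5/6

Stokes: integral_partial_R omega = integral_R d omega with d omega = (∂Q/∂x - ∂P/∂y) dx ∧ dy.
  ∂Q/∂x = 0
  ∂P/∂y = x - 6*y
  integrand = ∂Q/∂x - ∂P/∂y = -x + 6*y.
Integrating over R: integral_0^1 integral_0^{1-x} (-x + 6*y) dy dx = 5/6.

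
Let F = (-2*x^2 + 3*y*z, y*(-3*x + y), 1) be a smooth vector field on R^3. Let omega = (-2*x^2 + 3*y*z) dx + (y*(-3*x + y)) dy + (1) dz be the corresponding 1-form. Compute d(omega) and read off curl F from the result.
d(omega) = (0) dy ∧ dz + (3*y) dz ∧ dx + (-3*y - 3*z) dx ∧ dy; curl F = (0, 3*y, -3*y - 3*z)

d omega = sum_{i<j} (∂f_j/∂x_i - ∂f_i/∂x_j) dx_i ∧ dx_j. Under the identification (dy ∧ dz, dz ∧ dx, dx ∧ dy) ↔ (e_x, e_y, e_z), the coefficients are exactly the components of curl F. Compute:
  ∂R/∂y - ∂Q/∂z = (0) - (0) = 0
  ∂P/∂z - ∂R/∂x = (3*y) - (0) = 3*y
  ∂Q/∂x - ∂P/∂y = (-3*y) - (3*z) = -3*y - 3*z.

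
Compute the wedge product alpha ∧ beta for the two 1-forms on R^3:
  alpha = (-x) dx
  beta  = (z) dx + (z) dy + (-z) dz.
alpha ∧ beta = (-x*z) dx ∧ dy + (x*z) dx ∧ dz

Distribute the wedge, using dx_i ∧ dx_j = -dx_j ∧ dx_i and dx_i ∧ dx_i = 0. For each pair (i, j) with i < j, the coefficient of dx_i ∧ dx_j in alpha ∧ beta is (alpha_i * beta_j - alpha_j * beta_i). Collecting: alpha ∧ beta = (-x*z) dx ∧ dy + (x*z) dx ∧ dz.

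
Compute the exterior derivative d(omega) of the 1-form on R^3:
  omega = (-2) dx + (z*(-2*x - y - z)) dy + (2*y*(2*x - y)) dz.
d(omega) = (-2*z) dx ∧ dy + (4*y) dx ∧ dz + (6*x - 3*y + 2*z) dy ∧ dz

For a 1-form omega = sum_i f_i dx_i, the exterior derivative is
  d(omega) = sum_{i < j} (∂f_j/∂x_i - ∂f_i/∂x_j) dx_i ∧ dx_j.
  coefficient of dx ∧ dy: ∂f_2/∂x - ∂f_1/∂y = ∂(z*(-2*x - y - z))/∂x - ∂(-2)/∂y = -2*z
  coefficient of dx ∧ dz: ∂f_3/∂x - ∂f_1/∂z = ∂(2*y*(2*x - y))/∂x - ∂(-2)/∂z = 4*y
  coefficient of dy ∧ dz: ∂f_3/∂y - ∂f_2/∂z = ∂(2*y*(2*x - y))/∂y - ∂(z*(-2*x - y - z))/∂z = 6*x - 3*y + 2*z
Assembling: d(omega) = (-2*z) dx ∧ dy + (4*y) dx ∧ dz + (6*x - 3*y + 2*z) dy ∧ dz.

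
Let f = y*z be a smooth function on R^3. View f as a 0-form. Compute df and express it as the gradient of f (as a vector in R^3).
df = (0) dx + (z) dy + (y) dz; grad f = (0, z, y)

For a 0-form f, d f = (∂f/∂x) dx + (∂f/∂y) dy + (∂f/∂z) dz. The components of the vector representation are exactly the entries of grad f in Cartesian coordinates:
  ∂f/∂x = 0
  ∂f/∂y = z
  ∂f/∂z = y.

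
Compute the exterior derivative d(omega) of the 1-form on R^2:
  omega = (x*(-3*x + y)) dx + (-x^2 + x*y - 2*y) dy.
d(omega) = (-3*x + y) dx ∧ dy

For a 1-form omega = sum_i f_i dx_i, the exterior derivative is
  d(omega) = sum_{i < j} (∂f_j/∂x_i - ∂f_i/∂x_j) dx_i ∧ dx_j.
  coefficient of dx ∧ dy: ∂f_2/∂x - ∂f_1/∂y = ∂(-x^2 + x*y - 2*y)/∂x - ∂(x*(-3*x + y))/∂y = -3*x + y
Assembling: d(omega) = (-3*x + y) dx ∧ dy.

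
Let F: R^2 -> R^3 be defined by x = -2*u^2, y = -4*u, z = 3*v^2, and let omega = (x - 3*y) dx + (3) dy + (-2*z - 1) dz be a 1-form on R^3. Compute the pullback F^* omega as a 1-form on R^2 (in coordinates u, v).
F^* omega = (8*u^3 - 48*u^2 - 12) du + (-36*v^3 - 6*v) dv

Using F^*(f dg) = (f ∘ F) d(g ∘ F), substitute each coordinate x_i by F_i(u, v) in f_i, and replace dx_i by d F_i = (∂F_i/∂u) du + (∂F_i/∂v) dv.
  For the x component: f_1(F) = 2*u*(6 - u); d F_1 = (-4*u) du + (0) dv
  For the y component: f_2(F) = 3; d F_2 = (-4) du + (0) dv
  For the z component: f_3(F) = -6*v^2 - 1; d F_3 = (0) du + (6*v) dv
Combining and collecting du, dv coefficients:
  coeff of du: 8*u^3 - 48*u^2 - 12
  coeff of dv: -36*v^3 - 6*v
F^* omega = (8*u^3 - 48*u^2 - 12) du + (-36*v^3 - 6*v) dv.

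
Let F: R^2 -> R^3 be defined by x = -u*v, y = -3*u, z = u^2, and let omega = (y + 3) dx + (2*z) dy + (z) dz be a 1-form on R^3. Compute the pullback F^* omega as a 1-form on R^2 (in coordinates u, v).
F^* omega = (2*u^3 - 6*u^2 + 3*u*v - 3*v) du + (3*u*(u - 1)) dv

Using F^*(f dg) = (f ∘ F) d(g ∘ F), substitute each coordinate x_i by F_i(u, v) in f_i, and replace dx_i by d F_i = (∂F_i/∂u) du + (∂F_i/∂v) dv.
  For the x component: f_1(F) = 3 - 3*u; d F_1 = (-v) du + (-u) dv
  For the y component: f_2(F) = 2*u^2; d F_2 = (-3) du + (0) dv
  For the z component: f_3(F) = u^2; d F_3 = (2*u) du + (0) dv
Combining and collecting du, dv coefficients:
  coeff of du: 2*u^3 - 6*u^2 + 3*u*v - 3*v
  coeff of dv: 3*u*(u - 1)
F^* omega = (2*u^3 - 6*u^2 + 3*u*v - 3*v) du + (3*u*(u - 1)) dv.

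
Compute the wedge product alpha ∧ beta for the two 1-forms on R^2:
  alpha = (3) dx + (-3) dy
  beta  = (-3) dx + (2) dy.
alpha ∧ beta = (-3) dx ∧ dy

Distribute the wedge, using dx_i ∧ dx_j = -dx_j ∧ dx_i and dx_i ∧ dx_i = 0. For each pair (i, j) with i < j, the coefficient of dx_i ∧ dx_j in alpha ∧ beta is (alpha_i * beta_j - alpha_j * beta_i). Collecting: alpha ∧ beta = (-3) dx ∧ dy.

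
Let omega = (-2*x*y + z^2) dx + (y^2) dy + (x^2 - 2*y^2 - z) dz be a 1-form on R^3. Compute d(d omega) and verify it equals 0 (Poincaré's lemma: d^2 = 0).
d(d omega) = 0

Step 1: d omega = sum_{i<j} (∂f_j/∂x_i - ∂f_i/∂x_j) dx_i ∧ dx_j:
  coeff of dx ∧ dy: 2*x
  coeff of dx ∧ dz: 2*x - 2*z
  coeff of dy ∧ dz: -4*y
Step 2: Apply d again to each 2-form coefficient. The only possible 3-form in R^3 is dx ∧ dy ∧ dz, with coefficient
  ∂(coeff of dy∧dz)/∂x - ∂(coeff of dx∧dz)/∂y + ∂(coeff of dx∧dy)/∂z
  = ∂/∂x (-4*y) - ∂/∂y (2*x - 2*z) + ∂/∂z (2*x).
Each of these terms simplifies to sums of mixed partials that cancel in pairs. The result is 0 (by equality of mixed partials for smooth functions — Schwarz / Clairaut).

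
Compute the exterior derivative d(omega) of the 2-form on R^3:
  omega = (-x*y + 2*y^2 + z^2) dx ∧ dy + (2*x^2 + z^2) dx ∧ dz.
d(omega) = (2*z) dx ∧ dy ∧ dz

For a 2-form omega = sum_{i<j} g_{ij} dx_i ∧ dx_j, the exterior derivative is
  d(omega) = sum_{i<j} d(g_{ij}) ∧ dx_i ∧ dx_j = sum_{i<j, k} (∂g_{ij}/∂x_k) dx_k ∧ dx_i ∧ dx_j.
Expand each term, using dx_k ∧ dx_i ∧ dx_j = sgn(permutation) dx_{(a)} ∧ dx_{(b)} ∧ dx_{(c)} with (a < b < c) sorted:
  d(-x*y + 2*y^2 + z^2) includes (∂/∂z)(-x*y + 2*y^2 + z^2) dz = (2*z) dz, which multiplied by dx ∧ dy gives (2*z) dx ∧ dy ∧ dz
Collecting like 3-forms: d(omega) = (2*z) dx ∧ dy ∧ dz.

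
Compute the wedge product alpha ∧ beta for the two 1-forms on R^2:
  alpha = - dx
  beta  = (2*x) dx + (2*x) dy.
alpha ∧ beta = (-2*x) dx ∧ dy

Distribute the wedge, using dx_i ∧ dx_j = -dx_j ∧ dx_i and dx_i ∧ dx_i = 0. For each pair (i, j) with i < j, the coefficient of dx_i ∧ dx_j in alpha ∧ beta is (alpha_i * beta_j - alpha_j * beta_i). Collecting: alpha ∧ beta = (-2*x) dx ∧ dy.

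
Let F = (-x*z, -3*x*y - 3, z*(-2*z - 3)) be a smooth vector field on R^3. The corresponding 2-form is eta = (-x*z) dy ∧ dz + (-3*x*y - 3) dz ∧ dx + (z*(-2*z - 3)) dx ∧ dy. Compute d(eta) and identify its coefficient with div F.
d(eta) = (-3*x - 5*z - 3) dx ∧ dy ∧ dz; div F = -3*x - 5*z - 3

For a 2-form in R^3 of the form above, applying d gives a 3-form with coefficient ∂P/∂x + ∂Q/∂y + ∂R/∂z:
  ∂P/∂x = -z
  ∂Q/∂y = -3*x
  ∂R/∂z = -4*z - 3
Sum = -3*x - 5*z - 3, which is exactly div F.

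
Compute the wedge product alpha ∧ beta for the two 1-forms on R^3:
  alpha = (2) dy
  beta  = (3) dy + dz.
alpha ∧ beta = (2) dy ∧ dz

Distribute the wedge, using dx_i ∧ dx_j = -dx_j ∧ dx_i and dx_i ∧ dx_i = 0. For each pair (i, j) with i < j, the coefficient of dx_i ∧ dx_j in alpha ∧ beta is (alpha_i * beta_j - alpha_j * beta_i). Collecting: alpha ∧ beta = (2) dy ∧ dz.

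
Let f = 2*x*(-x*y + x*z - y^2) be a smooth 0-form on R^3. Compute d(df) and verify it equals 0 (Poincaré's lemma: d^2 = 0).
d(df) = 0

Step 1: df = sum_i (∂f/∂x_i) dx_i = (-4*x*y + 4*x*z - 2*y^2) dx + (2*x*(-x - 2*y)) dy + (2*x^2) dz.
Step 2: Apply d again. Using the 1-form formula, the coefficient of dx ∧ dy in d(df) is ∂^2 f/∂x ∂y - ∂^2 f/∂y ∂x = (-4*x - 4*y) - (-4*x - 4*y) = 0 (equality of mixed partials for smooth f).
Similarly for dx ∧ dz and dy ∧ dz — all coefficients vanish. So d(df) = 0.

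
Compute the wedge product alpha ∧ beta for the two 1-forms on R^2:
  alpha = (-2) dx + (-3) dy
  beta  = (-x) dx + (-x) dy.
alpha ∧ beta = (-x) dx ∧ dy

Distribute the wedge, using dx_i ∧ dx_j = -dx_j ∧ dx_i and dx_i ∧ dx_i = 0. For each pair (i, j) with i < j, the coefficient of dx_i ∧ dx_j in alpha ∧ beta is (alpha_i * beta_j - alpha_j * beta_i). Collecting: alpha ∧ beta = (-x) dx ∧ dy.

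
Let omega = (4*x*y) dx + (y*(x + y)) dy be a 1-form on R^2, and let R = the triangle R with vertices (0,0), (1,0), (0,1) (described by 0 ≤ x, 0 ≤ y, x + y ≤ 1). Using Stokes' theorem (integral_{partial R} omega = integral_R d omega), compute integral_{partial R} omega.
integral_(partial R) omega = -1/2

Stokes: integral_partial_R omega = integral_R d omega with d omega = (∂Q/∂x - ∂P/∂y) dx ∧ dy.
  ∂Q/∂x = y
  ∂P/∂y = 4*x
  integrand = ∂Q/∂x - ∂P/∂y = -4*x + y.
Integrating over R: integral_0^1 integral_0^{1-x} (-4*x + y) dy dx = -1/2.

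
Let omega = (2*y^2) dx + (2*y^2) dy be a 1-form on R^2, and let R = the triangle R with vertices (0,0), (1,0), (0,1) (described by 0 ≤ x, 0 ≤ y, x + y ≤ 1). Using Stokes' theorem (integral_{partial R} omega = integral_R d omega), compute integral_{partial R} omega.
integral_(partial R) omega = -2/3

Stokes: integral_partial_R omega = integral_R d omega with d omega = (∂Q/∂x - ∂P/∂y) dx ∧ dy.
  ∂Q/∂x = 0
  ∂P/∂y = 4*y
  integrand = ∂Q/∂x - ∂P/∂y = -4*y.
Integrating over R: integral_0^1 integral_0^{1-x} (-4*y) dy dx = -2/3.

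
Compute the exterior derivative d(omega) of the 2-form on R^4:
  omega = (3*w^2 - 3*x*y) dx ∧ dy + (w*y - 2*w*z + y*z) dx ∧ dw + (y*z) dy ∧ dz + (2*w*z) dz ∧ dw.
d(omega) = (5*w - z) dx ∧ dy ∧ dw + (2*w - y) dx ∧ dz ∧ dw

For a 2-form omega = sum_{i<j} g_{ij} dx_i ∧ dx_j, the exterior derivative is
  d(omega) = sum_{i<j} d(g_{ij}) ∧ dx_i ∧ dx_j = sum_{i<j, k} (∂g_{ij}/∂x_k) dx_k ∧ dx_i ∧ dx_j.
Expand each term, using dx_k ∧ dx_i ∧ dx_j = sgn(permutation) dx_{(a)} ∧ dx_{(b)} ∧ dx_{(c)} with (a < b < c) sorted:
  d(3*w^2 - 3*x*y) includes (∂/∂w)(3*w^2 - 3*x*y) dw = (6*w) dw, which multiplied by dx ∧ dy gives (6*w) dx ∧ dy ∧ dw
  d(w*y - 2*w*z + y*z) includes (∂/∂y)(w*y - 2*w*z + y*z) dy = (w + z) dy, which multiplied by dx ∧ dw gives (-w - z) dx ∧ dy ∧ dw
  d(w*y - 2*w*z + y*z) includes (∂/∂z)(w*y - 2*w*z + y*z) dz = (-2*w + y) dz, which multiplied by dx ∧ dw gives (2*w - y) dx ∧ dz ∧ dw
Collecting like 3-forms: d(omega) = (5*w - z) dx ∧ dy ∧ dw + (2*w - y) dx ∧ dz ∧ dw.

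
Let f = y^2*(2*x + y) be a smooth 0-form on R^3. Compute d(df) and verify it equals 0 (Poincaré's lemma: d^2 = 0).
d(df) = 0

Step 1: df = sum_i (∂f/∂x_i) dx_i = (2*y^2) dx + (y*(4*x + 3*y)) dy + (0) dz.
Step 2: Apply d again. Using the 1-form formula, the coefficient of dx ∧ dy in d(df) is ∂^2 f/∂x ∂y - ∂^2 f/∂y ∂x = (4*y) - (4*y) = 0 (equality of mixed partials for smooth f).
Similarly for dx ∧ dz and dy ∧ dz — all coefficients vanish. So d(df) = 0.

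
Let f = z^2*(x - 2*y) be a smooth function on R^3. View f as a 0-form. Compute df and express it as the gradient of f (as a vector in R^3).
df = (z^2) dx + (-2*z^2) dy + (2*z*(x - 2*y)) dz; grad f = (z^2, -2*z^2, 2*z*(x - 2*y))

For a 0-form f, d f = (∂f/∂x) dx + (∂f/∂y) dy + (∂f/∂z) dz. The components of the vector representation are exactly the entries of grad f in Cartesian coordinates:
  ∂f/∂x = z^2
  ∂f/∂y = -2*z^2
  ∂f/∂z = 2*z*(x - 2*y).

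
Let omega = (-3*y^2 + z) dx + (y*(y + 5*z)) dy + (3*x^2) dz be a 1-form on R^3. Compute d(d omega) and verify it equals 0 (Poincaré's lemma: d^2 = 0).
d(d omega) = 0

Step 1: d omega = sum_{i<j} (∂f_j/∂x_i - ∂f_i/∂x_j) dx_i ∧ dx_j:
  coeff of dx ∧ dy: 6*y
  coeff of dx ∧ dz: 6*x - 1
  coeff of dy ∧ dz: -5*y
Step 2: Apply d again to each 2-form coefficient. The only possible 3-form in R^3 is dx ∧ dy ∧ dz, with coefficient
  ∂(coeff of dy∧dz)/∂x - ∂(coeff of dx∧dz)/∂y + ∂(coeff of dx∧dy)/∂z
  = ∂/∂x (-5*y) - ∂/∂y (6*x - 1) + ∂/∂z (6*y).
Each of these terms simplifies to sums of mixed partials that cancel in pairs. The result is 0 (by equality of mixed partials for smooth functions — Schwarz / Clairaut).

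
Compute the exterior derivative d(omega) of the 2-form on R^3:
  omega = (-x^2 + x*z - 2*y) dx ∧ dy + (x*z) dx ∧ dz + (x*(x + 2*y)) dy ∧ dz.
d(omega) = (3*x + 2*y) dx ∧ dy ∧ dz

For a 2-form omega = sum_{i<j} g_{ij} dx_i ∧ dx_j, the exterior derivative is
  d(omega) = sum_{i<j} d(g_{ij}) ∧ dx_i ∧ dx_j = sum_{i<j, k} (∂g_{ij}/∂x_k) dx_k ∧ dx_i ∧ dx_j.
Expand each term, using dx_k ∧ dx_i ∧ dx_j = sgn(permutation) dx_{(a)} ∧ dx_{(b)} ∧ dx_{(c)} with (a < b < c) sorted:
  d(-x^2 + x*z - 2*y) includes (∂/∂z)(-x^2 + x*z - 2*y) dz = (x) dz, which multiplied by dx ∧ dy gives (x) dx ∧ dy ∧ dz
  d(x*(x + 2*y)) includes (∂/∂x)(x*(x + 2*y)) dx = (2*x + 2*y) dx, which multiplied by dy ∧ dz gives (2*x + 2*y) dx ∧ dy ∧ dz
Collecting like 3-forms: d(omega) = (3*x + 2*y) dx ∧ dy ∧ dz.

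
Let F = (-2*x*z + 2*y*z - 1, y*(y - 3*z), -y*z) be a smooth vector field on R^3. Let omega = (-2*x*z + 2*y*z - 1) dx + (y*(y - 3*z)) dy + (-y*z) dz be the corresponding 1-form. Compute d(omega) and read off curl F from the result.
d(omega) = (3*y - z) dy ∧ dz + (-2*x + 2*y) dz ∧ dx + (-2*z) dx ∧ dy; curl F = (3*y - z, -2*x + 2*y, -2*z)

d omega = sum_{i<j} (∂f_j/∂x_i - ∂f_i/∂x_j) dx_i ∧ dx_j. Under the identification (dy ∧ dz, dz ∧ dx, dx ∧ dy) ↔ (e_x, e_y, e_z), the coefficients are exactly the components of curl F. Compute:
  ∂R/∂y - ∂Q/∂z = (-z) - (-3*y) = 3*y - z
  ∂P/∂z - ∂R/∂x = (-2*x + 2*y) - (0) = -2*x + 2*y
  ∂Q/∂x - ∂P/∂y = (0) - (2*z) = -2*z.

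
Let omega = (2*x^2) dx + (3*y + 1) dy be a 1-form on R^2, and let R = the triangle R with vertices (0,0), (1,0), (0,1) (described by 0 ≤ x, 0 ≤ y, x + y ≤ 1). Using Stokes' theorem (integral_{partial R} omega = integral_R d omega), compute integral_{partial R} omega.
integral_(partial R) omega = 0

Stokes: integral_partial_R omega = integral_R d omega with d omega = (∂Q/∂x - ∂P/∂y) dx ∧ dy.
  ∂Q/∂x = 0
  ∂P/∂y = 0
  integrand = ∂Q/∂x - ∂P/∂y = 0.
Integrating over R: integral_0^1 integral_0^{1-x} (0) dy dx = 0.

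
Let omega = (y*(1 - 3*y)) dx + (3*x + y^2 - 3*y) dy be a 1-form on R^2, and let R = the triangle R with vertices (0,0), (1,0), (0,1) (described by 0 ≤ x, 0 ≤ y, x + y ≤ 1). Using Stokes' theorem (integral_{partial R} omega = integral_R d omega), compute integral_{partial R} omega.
integral_(partial R) omega = 2

Stokes: integral_partial_R omega = integral_R d omega with d omega = (∂Q/∂x - ∂P/∂y) dx ∧ dy.
  ∂Q/∂x = 3
  ∂P/∂y = 1 - 6*y
  integrand = ∂Q/∂x - ∂P/∂y = 6*y + 2.
Integrating over R: integral_0^1 integral_0^{1-x} (6*y + 2) dy dx = 2.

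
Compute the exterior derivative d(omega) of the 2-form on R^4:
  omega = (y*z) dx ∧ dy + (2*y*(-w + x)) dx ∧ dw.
d(omega) = (y) dx ∧ dy ∧ dz + (2*w - 2*x) dx ∧ dy ∧ dw

For a 2-form omega = sum_{i<j} g_{ij} dx_i ∧ dx_j, the exterior derivative is
  d(omega) = sum_{i<j} d(g_{ij}) ∧ dx_i ∧ dx_j = sum_{i<j, k} (∂g_{ij}/∂x_k) dx_k ∧ dx_i ∧ dx_j.
Expand each term, using dx_k ∧ dx_i ∧ dx_j = sgn(permutation) dx_{(a)} ∧ dx_{(b)} ∧ dx_{(c)} with (a < b < c) sorted:
  d(y*z) includes (∂/∂z)(y*z) dz = (y) dz, which multiplied by dx ∧ dy gives (y) dx ∧ dy ∧ dz
  d(2*y*(-w + x)) includes (∂/∂y)(2*y*(-w + x)) dy = (-2*w + 2*x) dy, which multiplied by dx ∧ dw gives (2*w - 2*x) dx ∧ dy ∧ dw
Collecting like 3-forms: d(omega) = (y) dx ∧ dy ∧ dz + (2*w - 2*x) dx ∧ dy ∧ dw.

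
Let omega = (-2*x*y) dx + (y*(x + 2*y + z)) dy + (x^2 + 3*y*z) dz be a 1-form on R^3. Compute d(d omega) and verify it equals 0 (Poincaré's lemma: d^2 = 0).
d(d omega) = 0

Step 1: d omega = sum_{i<j} (∂f_j/∂x_i - ∂f_i/∂x_j) dx_i ∧ dx_j:
  coeff of dx ∧ dy: 2*x + y
  coeff of dx ∧ dz: 2*x
  coeff of dy ∧ dz: -y + 3*z
Step 2: Apply d again to each 2-form coefficient. The only possible 3-form in R^3 is dx ∧ dy ∧ dz, with coefficient
  ∂(coeff of dy∧dz)/∂x - ∂(coeff of dx∧dz)/∂y + ∂(coeff of dx∧dy)/∂z
  = ∂/∂x (-y + 3*z) - ∂/∂y (2*x) + ∂/∂z (2*x + y).
Each of these terms simplifies to sums of mixed partials that cancel in pairs. The result is 0 (by equality of mixed partials for smooth functions — Schwarz / Clairaut).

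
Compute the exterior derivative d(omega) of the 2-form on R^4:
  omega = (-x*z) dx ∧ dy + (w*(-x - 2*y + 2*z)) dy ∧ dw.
d(omega) = (-x) dx ∧ dy ∧ dz + (-w) dx ∧ dy ∧ dw + (-2*w) dy ∧ dz ∧ dw

For a 2-form omega = sum_{i<j} g_{ij} dx_i ∧ dx_j, the exterior derivative is
  d(omega) = sum_{i<j} d(g_{ij}) ∧ dx_i ∧ dx_j = sum_{i<j, k} (∂g_{ij}/∂x_k) dx_k ∧ dx_i ∧ dx_j.
Expand each term, using dx_k ∧ dx_i ∧ dx_j = sgn(permutation) dx_{(a)} ∧ dx_{(b)} ∧ dx_{(c)} with (a < b < c) sorted:
  d(-x*z) includes (∂/∂z)(-x*z) dz = (-x) dz, which multiplied by dx ∧ dy gives (-x) dx ∧ dy ∧ dz
  d(w*(-x - 2*y + 2*z)) includes (∂/∂x)(w*(-x - 2*y + 2*z)) dx = (-w) dx, which multiplied by dy ∧ dw gives (-w) dx ∧ dy ∧ dw
  d(w*(-x - 2*y + 2*z)) includes (∂/∂z)(w*(-x - 2*y + 2*z)) dz = (2*w) dz, which multiplied by dy ∧ dw gives (-2*w) dy ∧ dz ∧ dw
Collecting like 3-forms: d(omega) = (-x) dx ∧ dy ∧ dz + (-w) dx ∧ dy ∧ dw + (-2*w) dy ∧ dz ∧ dw.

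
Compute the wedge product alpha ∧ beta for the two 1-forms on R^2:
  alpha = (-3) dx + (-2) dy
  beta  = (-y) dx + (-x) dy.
alpha ∧ beta = (3*x - 2*y) dx ∧ dy

Distribute the wedge, using dx_i ∧ dx_j = -dx_j ∧ dx_i and dx_i ∧ dx_i = 0. For each pair (i, j) with i < j, the coefficient of dx_i ∧ dx_j in alpha ∧ beta is (alpha_i * beta_j - alpha_j * beta_i). Collecting: alpha ∧ beta = (3*x - 2*y) dx ∧ dy.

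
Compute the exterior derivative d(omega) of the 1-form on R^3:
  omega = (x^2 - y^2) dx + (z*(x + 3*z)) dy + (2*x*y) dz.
d(omega) = (2*y + z) dx ∧ dy + (2*y) dx ∧ dz + (x - 6*z) dy ∧ dz

For a 1-form omega = sum_i f_i dx_i, the exterior derivative is
  d(omega) = sum_{i < j} (∂f_j/∂x_i - ∂f_i/∂x_j) dx_i ∧ dx_j.
  coefficient of dx ∧ dy: ∂f_2/∂x - ∂f_1/∂y = ∂(z*(x + 3*z))/∂x - ∂(x^2 - y^2)/∂y = 2*y + z
  coefficient of dx ∧ dz: ∂f_3/∂x - ∂f_1/∂z = ∂(2*x*y)/∂x - ∂(x^2 - y^2)/∂z = 2*y
  coefficient of dy ∧ dz: ∂f_3/∂y - ∂f_2/∂z = ∂(2*x*y)/∂y - ∂(z*(x + 3*z))/∂z = x - 6*z
Assembling: d(omega) = (2*y + z) dx ∧ dy + (2*y) dx ∧ dz + (x - 6*z) dy ∧ dz.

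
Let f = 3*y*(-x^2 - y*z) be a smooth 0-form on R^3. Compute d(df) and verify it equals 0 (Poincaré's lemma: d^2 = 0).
d(df) = 0

Step 1: df = sum_i (∂f/∂x_i) dx_i = (-6*x*y) dx + (-3*x^2 - 6*y*z) dy + (-3*y^2) dz.
Step 2: Apply d again. Using the 1-form formula, the coefficient of dx ∧ dy in d(df) is ∂^2 f/∂x ∂y - ∂^2 f/∂y ∂x = (-6*x) - (-6*x) = 0 (equality of mixed partials for smooth f).
Similarly for dx ∧ dz and dy ∧ dz — all coefficients vanish. So d(df) = 0.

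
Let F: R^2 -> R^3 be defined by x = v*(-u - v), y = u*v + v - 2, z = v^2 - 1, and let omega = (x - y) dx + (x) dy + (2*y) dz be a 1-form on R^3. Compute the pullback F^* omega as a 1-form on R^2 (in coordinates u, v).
F^* omega = (v*(u*v + v - 2)) du + (u^2*v + 8*u*v^2 - 2*u + 2*v^3 + 5*v^2 - 12*v) dv

Using F^*(f dg) = (f ∘ F) d(g ∘ F), substitute each coordinate x_i by F_i(u, v) in f_i, and replace dx_i by d F_i = (∂F_i/∂u) du + (∂F_i/∂v) dv.
  For the x component: f_1(F) = -2*u*v - v^2 - v + 2; d F_1 = (-v) du + (-u - 2*v) dv
  For the y component: f_2(F) = v*(-u - v); d F_2 = (v) du + (u + 1) dv
  For the z component: f_3(F) = 2*u*v + 2*v - 4; d F_3 = (0) du + (2*v) dv
Combining and collecting du, dv coefficients:
  coeff of du: v*(u*v + v - 2)
  coeff of dv: u^2*v + 8*u*v^2 - 2*u + 2*v^3 + 5*v^2 - 12*v
F^* omega = (v*(u*v + v - 2)) du + (u^2*v + 8*u*v^2 - 2*u + 2*v^3 + 5*v^2 - 12*v) dv.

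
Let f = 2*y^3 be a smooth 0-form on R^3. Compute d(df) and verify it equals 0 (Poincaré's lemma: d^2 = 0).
d(df) = 0

Step 1: df = sum_i (∂f/∂x_i) dx_i = (0) dx + (6*y^2) dy + (0) dz.
Step 2: Apply d again. Using the 1-form formula, the coefficient of dx ∧ dy in d(df) is ∂^2 f/∂x ∂y - ∂^2 f/∂y ∂x = (0) - (0) = 0 (equality of mixed partials for smooth f).
Similarly for dx ∧ dz and dy ∧ dz — all coefficients vanish. So d(df) = 0.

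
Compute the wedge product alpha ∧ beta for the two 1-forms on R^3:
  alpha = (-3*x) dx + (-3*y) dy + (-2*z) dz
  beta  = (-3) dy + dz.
alpha ∧ beta = (9*x) dx ∧ dy + (-3*x) dx ∧ dz + (-3*y - 6*z) dy ∧ dz

Distribute the wedge, using dx_i ∧ dx_j = -dx_j ∧ dx_i and dx_i ∧ dx_i = 0. For each pair (i, j) with i < j, the coefficient of dx_i ∧ dx_j in alpha ∧ beta is (alpha_i * beta_j - alpha_j * beta_i). Collecting: alpha ∧ beta = (9*x) dx ∧ dy + (-3*x) dx ∧ dz + (-3*y - 6*z) dy ∧ dz.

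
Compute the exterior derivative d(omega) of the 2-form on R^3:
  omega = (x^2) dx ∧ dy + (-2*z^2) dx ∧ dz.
d(omega) = 0

For a 2-form omega = sum_{i<j} g_{ij} dx_i ∧ dx_j, the exterior derivative is
  d(omega) = sum_{i<j} d(g_{ij}) ∧ dx_i ∧ dx_j = sum_{i<j, k} (∂g_{ij}/∂x_k) dx_k ∧ dx_i ∧ dx_j.
Expand each term, using dx_k ∧ dx_i ∧ dx_j = sgn(permutation) dx_{(a)} ∧ dx_{(b)} ∧ dx_{(c)} with (a < b < c) sorted:

Collecting like 3-forms: d(omega) = 0.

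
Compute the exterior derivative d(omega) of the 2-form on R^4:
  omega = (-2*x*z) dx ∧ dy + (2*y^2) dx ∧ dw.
d(omega) = (-2*x) dx ∧ dy ∧ dz + (-4*y) dx ∧ dy ∧ dw

For a 2-form omega = sum_{i<j} g_{ij} dx_i ∧ dx_j, the exterior derivative is
  d(omega) = sum_{i<j} d(g_{ij}) ∧ dx_i ∧ dx_j = sum_{i<j, k} (∂g_{ij}/∂x_k) dx_k ∧ dx_i ∧ dx_j.
Expand each term, using dx_k ∧ dx_i ∧ dx_j = sgn(permutation) dx_{(a)} ∧ dx_{(b)} ∧ dx_{(c)} with (a < b < c) sorted:
  d(-2*x*z) includes (∂/∂z)(-2*x*z) dz = (-2*x) dz, which multiplied by dx ∧ dy gives (-2*x) dx ∧ dy ∧ dz
  d(2*y^2) includes (∂/∂y)(2*y^2) dy = (4*y) dy, which multiplied by dx ∧ dw gives (-4*y) dx ∧ dy ∧ dw
Collecting like 3-forms: d(omega) = (-2*x) dx ∧ dy ∧ dz + (-4*y) dx ∧ dy ∧ dw.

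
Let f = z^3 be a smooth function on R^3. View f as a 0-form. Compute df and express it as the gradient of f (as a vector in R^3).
df = (0) dx + (0) dy + (3*z^2) dz; grad f = (0, 0, 3*z^2)

For a 0-form f, d f = (∂f/∂x) dx + (∂f/∂y) dy + (∂f/∂z) dz. The components of the vector representation are exactly the entries of grad f in Cartesian coordinates:
  ∂f/∂x = 0
  ∂f/∂y = 0
  ∂f/∂z = 3*z^2.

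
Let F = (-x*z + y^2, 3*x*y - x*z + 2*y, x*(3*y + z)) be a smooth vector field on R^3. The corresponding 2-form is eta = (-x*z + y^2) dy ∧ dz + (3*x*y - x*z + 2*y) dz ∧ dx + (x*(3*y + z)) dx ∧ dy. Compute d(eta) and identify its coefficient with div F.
d(eta) = (4*x - z + 2) dx ∧ dy ∧ dz; div F = 4*x - z + 2

For a 2-form in R^3 of the form above, applying d gives a 3-form with coefficient ∂P/∂x + ∂Q/∂y + ∂R/∂z:
  ∂P/∂x = -z
  ∂Q/∂y = 3*x + 2
  ∂R/∂z = x
Sum = 4*x - z + 2, which is exactly div F.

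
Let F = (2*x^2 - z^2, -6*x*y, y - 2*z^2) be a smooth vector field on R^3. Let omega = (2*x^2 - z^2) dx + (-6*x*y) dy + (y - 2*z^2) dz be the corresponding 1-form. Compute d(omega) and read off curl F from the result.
d(omega) = (1) dy ∧ dz + (-2*z) dz ∧ dx + (-6*y) dx ∧ dy; curl F = (1, -2*z, -6*y)

d omega = sum_{i<j} (∂f_j/∂x_i - ∂f_i/∂x_j) dx_i ∧ dx_j. Under the identification (dy ∧ dz, dz ∧ dx, dx ∧ dy) ↔ (e_x, e_y, e_z), the coefficients are exactly the components of curl F. Compute:
  ∂R/∂y - ∂Q/∂z = (1) - (0) = 1
  ∂P/∂z - ∂R/∂x = (-2*z) - (0) = -2*z
  ∂Q/∂x - ∂P/∂y = (-6*y) - (0) = -6*y.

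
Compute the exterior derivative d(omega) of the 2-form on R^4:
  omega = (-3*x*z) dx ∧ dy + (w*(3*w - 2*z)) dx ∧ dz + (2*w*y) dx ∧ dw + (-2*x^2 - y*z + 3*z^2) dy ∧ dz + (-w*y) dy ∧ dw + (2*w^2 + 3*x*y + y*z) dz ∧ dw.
d(omega) = (-7*x) dx ∧ dy ∧ dz + (6*w + 3*y - 2*z) dx ∧ dz ∧ dw + (-2*w) dx ∧ dy ∧ dw + (3*x + z) dy ∧ dz ∧ dw

For a 2-form omega = sum_{i<j} g_{ij} dx_i ∧ dx_j, the exterior derivative is
  d(omega) = sum_{i<j} d(g_{ij}) ∧ dx_i ∧ dx_j = sum_{i<j, k} (∂g_{ij}/∂x_k) dx_k ∧ dx_i ∧ dx_j.
Expand each term, using dx_k ∧ dx_i ∧ dx_j = sgn(permutation) dx_{(a)} ∧ dx_{(b)} ∧ dx_{(c)} with (a < b < c) sorted:
  d(-3*x*z) includes (∂/∂z)(-3*x*z) dz = (-3*x) dz, which multiplied by dx ∧ dy gives (-3*x) dx ∧ dy ∧ dz
  d(w*(3*w - 2*z)) includes (∂/∂w)(w*(3*w - 2*z)) dw = (6*w - 2*z) dw, which multiplied by dx ∧ dz gives (6*w - 2*z) dx ∧ dz ∧ dw
  d(2*w*y) includes (∂/∂y)(2*w*y) dy = (2*w) dy, which multiplied by dx ∧ dw gives (-2*w) dx ∧ dy ∧ dw
  d(-2*x^2 - y*z + 3*z^2) includes (∂/∂x)(-2*x^2 - y*z + 3*z^2) dx = (-4*x) dx, which multiplied by dy ∧ dz gives (-4*x) dx ∧ dy ∧ dz
  d(2*w^2 + 3*x*y + y*z) includes (∂/∂x)(2*w^2 + 3*x*y + y*z) dx = (3*y) dx, which multiplied by dz ∧ dw gives (3*y) dx ∧ dz ∧ dw
  d(2*w^2 + 3*x*y + y*z) includes (∂/∂y)(2*w^2 + 3*x*y + y*z) dy = (3*x + z) dy, which multiplied by dz ∧ dw gives (3*x + z) dy ∧ dz ∧ dw
Collecting like 3-forms: d(omega) = (-7*x) dx ∧ dy ∧ dz + (6*w + 3*y - 2*z) dx ∧ dz ∧ dw + (-2*w) dx ∧ dy ∧ dw + (3*x + z) dy ∧ dz ∧ dw.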